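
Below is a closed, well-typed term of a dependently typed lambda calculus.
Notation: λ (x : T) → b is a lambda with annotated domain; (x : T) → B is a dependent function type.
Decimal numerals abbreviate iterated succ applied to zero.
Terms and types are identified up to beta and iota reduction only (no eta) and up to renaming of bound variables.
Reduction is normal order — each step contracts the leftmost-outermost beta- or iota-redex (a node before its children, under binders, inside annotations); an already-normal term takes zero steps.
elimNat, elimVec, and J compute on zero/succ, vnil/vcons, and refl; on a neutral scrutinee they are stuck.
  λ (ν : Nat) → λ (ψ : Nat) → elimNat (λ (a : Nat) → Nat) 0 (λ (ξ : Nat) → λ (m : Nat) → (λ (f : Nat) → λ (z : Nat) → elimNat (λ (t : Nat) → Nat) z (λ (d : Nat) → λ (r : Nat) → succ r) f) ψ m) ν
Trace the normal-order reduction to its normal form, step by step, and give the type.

reduction (normal order):
  λ (ν : Nat) → λ (ψ : Nat) → elimNat (λ (a : Nat) → Nat) 0 (λ (ξ : Nat) → λ (m : Nat) → (λ (f : Nat) → λ (z : Nat) → elimNat (λ (t : Nat) → Nat) z (λ (d : Nat) → λ (r : Nat) → succ r) f) ψ m) ν
  ~> λ (ν : Nat) → λ (ψ : Nat) → elimNat (λ (a : Nat) → Nat) 0 (λ (ξ : Nat) → λ (m : Nat) → (λ (f : Nat) → elimNat (λ (z : Nat) → Nat) f (λ (t : Nat) → λ (d : Nat) → succ d) ψ) m) ν
  ~> λ (ν : Nat) → λ (ψ : Nat) → elimNat (λ (a : Nat) → Nat) 0 (λ (ξ : Nat) → λ (m : Nat) → elimNat (λ (f : Nat) → Nat) m (λ (z : Nat) → λ (t : Nat) → succ t) ψ) ν
inferred type:
  (ν : Nat) → (ψ : Nat) → Nat


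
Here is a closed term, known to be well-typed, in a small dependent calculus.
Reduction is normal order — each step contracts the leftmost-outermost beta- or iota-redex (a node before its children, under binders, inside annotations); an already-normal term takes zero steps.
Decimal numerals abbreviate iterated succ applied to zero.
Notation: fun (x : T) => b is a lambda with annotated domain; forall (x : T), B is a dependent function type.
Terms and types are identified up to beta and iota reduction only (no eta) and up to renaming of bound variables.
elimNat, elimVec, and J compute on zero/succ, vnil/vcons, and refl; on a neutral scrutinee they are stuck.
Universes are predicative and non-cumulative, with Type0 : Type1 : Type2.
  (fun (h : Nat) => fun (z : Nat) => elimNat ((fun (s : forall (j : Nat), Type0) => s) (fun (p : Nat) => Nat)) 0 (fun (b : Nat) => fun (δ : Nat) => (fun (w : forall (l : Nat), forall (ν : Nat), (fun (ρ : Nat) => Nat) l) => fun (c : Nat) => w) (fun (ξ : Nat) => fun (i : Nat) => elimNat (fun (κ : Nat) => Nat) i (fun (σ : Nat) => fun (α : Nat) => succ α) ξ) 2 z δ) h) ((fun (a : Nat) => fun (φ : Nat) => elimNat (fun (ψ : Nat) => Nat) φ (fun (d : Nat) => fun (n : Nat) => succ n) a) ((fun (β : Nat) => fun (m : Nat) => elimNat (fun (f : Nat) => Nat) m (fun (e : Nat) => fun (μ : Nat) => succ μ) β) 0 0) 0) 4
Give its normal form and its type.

reduced normal form:
  0
type:
  Nat


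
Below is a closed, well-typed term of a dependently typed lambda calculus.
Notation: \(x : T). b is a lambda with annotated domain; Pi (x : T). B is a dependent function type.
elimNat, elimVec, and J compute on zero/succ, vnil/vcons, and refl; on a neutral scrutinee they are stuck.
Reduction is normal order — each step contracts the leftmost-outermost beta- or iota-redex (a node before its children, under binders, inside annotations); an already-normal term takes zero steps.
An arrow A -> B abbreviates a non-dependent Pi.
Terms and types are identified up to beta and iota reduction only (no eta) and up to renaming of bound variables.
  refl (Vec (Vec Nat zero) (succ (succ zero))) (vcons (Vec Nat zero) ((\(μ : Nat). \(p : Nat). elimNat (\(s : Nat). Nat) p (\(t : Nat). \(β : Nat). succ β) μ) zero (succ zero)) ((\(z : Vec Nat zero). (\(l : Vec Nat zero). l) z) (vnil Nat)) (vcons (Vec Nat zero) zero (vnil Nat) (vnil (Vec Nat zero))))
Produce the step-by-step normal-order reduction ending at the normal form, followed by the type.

normal-order reduction sequence:
  refl (Vec (Vec Nat zero) (succ (succ zero))) (vcons (Vec Nat zero) ((\(μ : Nat). \(p : Nat). elimNat (\(s : Nat). Nat) p (\(t : Nat). \(β : Nat). succ β) μ) zero (succ zero)) ((\(z : Vec Nat zero). (\(l : Vec Nat zero). l) z) (vnil Nat)) (vcons (Vec Nat zero) zero (vnil Nat) (vnil (Vec Nat zero))))
  ~> refl (Vec (Vec Nat zero) (succ (succ zero))) (vcons (Vec Nat zero) ((\(μ : Nat). elimNat (\(p : Nat). Nat) μ (\(s : Nat). \(t : Nat). succ t) zero) (succ zero)) ((\(β : Vec Nat zero). (\(z : Vec Nat zero). z) β) (vnil Nat)) (vcons (Vec Nat zero) zero (vnil Nat) (vnil (Vec Nat zero))))
  ~> refl (Vec (Vec Nat zero) (succ (succ zero))) (vcons (Vec Nat zero) (elimNat (\(μ : Nat). Nat) (succ zero) (\(p : Nat). \(s : Nat). succ s) zero) ((\(t : Vec Nat zero). (\(β : Vec Nat zero). β) t) (vnil Nat)) (vcons (Vec Nat zero) zero (vnil Nat) (vnil (Vec Nat zero))))
  ~> refl (Vec (Vec Nat zero) (succ (succ zero))) (vcons (Vec Nat zero) (succ zero) ((\(μ : Vec Nat zero). (\(p : Vec Nat zero). p) μ) (vnil Nat)) (vcons (Vec Nat zero) zero (vnil Nat) (vnil (Vec Nat zero))))
  ~> refl (Vec (Vec Nat zero) (succ (succ zero))) (vcons (Vec Nat zero) (succ zero) ((\(μ : Vec Nat zero). μ) (vnil Nat)) (vcons (Vec Nat zero) zero (vnil Nat) (vnil (Vec Nat zero))))
  ~> refl (Vec (Vec Nat zero) (succ (succ zero))) (vcons (Vec Nat zero) (succ zero) (vnil Nat) (vcons (Vec Nat zero) zero (vnil Nat) (vnil (Vec Nat zero))))
inferred type:
  Eq (Vec (Vec Nat zero) (succ (succ zero))) (vcons (Vec Nat zero) (succ zero) (vnil Nat) (vcons (Vec Nat zero) zero (vnil Nat) (vnil (Vec Nat zero)))) (vcons (Vec Nat zero) (succ zero) (vnil Nat) (vcons (Vec Nat zero) zero (vnil Nat) (vnil (Vec Nat zero))))


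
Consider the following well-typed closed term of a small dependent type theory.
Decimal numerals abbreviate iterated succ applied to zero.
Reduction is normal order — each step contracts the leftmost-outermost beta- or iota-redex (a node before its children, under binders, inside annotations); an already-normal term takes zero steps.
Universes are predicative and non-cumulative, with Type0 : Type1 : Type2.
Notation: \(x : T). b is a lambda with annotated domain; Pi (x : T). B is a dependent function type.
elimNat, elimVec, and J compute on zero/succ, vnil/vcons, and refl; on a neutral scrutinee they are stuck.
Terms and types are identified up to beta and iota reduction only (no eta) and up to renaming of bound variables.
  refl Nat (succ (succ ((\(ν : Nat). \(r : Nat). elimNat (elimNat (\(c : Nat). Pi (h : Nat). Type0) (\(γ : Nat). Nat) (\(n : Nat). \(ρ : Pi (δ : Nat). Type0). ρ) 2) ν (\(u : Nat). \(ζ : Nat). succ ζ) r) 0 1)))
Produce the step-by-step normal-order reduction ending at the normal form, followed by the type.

reduction (normal order):
  refl Nat (succ (succ ((\(ν : Nat). \(r : Nat). elimNat (elimNat (\(c : Nat). Pi (h : Nat). Type0) (\(γ : Nat). Nat) (\(n : Nat). \(ρ : Pi (δ : Nat). Type0). ρ) 2) ν (\(u : Nat). \(ζ : Nat). succ ζ) r) 0 1)))
  ~> refl Nat (succ (succ ((\(ν : Nat). elimNat (elimNat (\(r : Nat). Pi (c : Nat). Type0) (\(h : Nat). Nat) (\(γ : Nat). \(n : Pi (ρ : Nat). Type0). n) 2) 0 (\(δ : Nat). \(u : Nat). succ u) ν) 1)))
  ~> refl Nat (succ (succ (elimNat (elimNat (\(ν : Nat). Pi (r : Nat). Type0) (\(c : Nat). Nat) (\(h : Nat). \(γ : Pi (n : Nat). Type0). γ) 2) 0 (\(ρ : Nat). \(δ : Nat). succ δ) 1)))
  ~> refl Nat (succ (succ ((\(ν : Nat). \(r : Nat). succ r) 0 (elimNat (elimNat (\(c : Nat). Pi (h : Nat). Type0) (\(γ : Nat). Nat) (\(n : Nat). \(ρ : Pi (δ : Nat). Type0). ρ) 2) 0 (\(u : Nat). \(ζ : Nat). succ ζ) 0))))
  ~> refl Nat (succ (succ ((\(ν : Nat). succ ν) (elimNat (elimNat (\(r : Nat). Pi (c : Nat). Type0) (\(h : Nat). Nat) (\(γ : Nat). \(n : Pi (ρ : Nat). Type0). n) 2) 0 (\(δ : Nat). \(u : Nat). succ u) 0))))
  ~> refl Nat (succ (succ (succ (elimNat (elimNat (\(ν : Nat). Pi (r : Nat). Type0) (\(c : Nat). Nat) (\(h : Nat). \(γ : Pi (n : Nat). Type0). γ) 2) 0 (\(ρ : Nat). \(δ : Nat). succ δ) 0))))
  ~> refl Nat 3
inferred type:
  Eq Nat 3 3


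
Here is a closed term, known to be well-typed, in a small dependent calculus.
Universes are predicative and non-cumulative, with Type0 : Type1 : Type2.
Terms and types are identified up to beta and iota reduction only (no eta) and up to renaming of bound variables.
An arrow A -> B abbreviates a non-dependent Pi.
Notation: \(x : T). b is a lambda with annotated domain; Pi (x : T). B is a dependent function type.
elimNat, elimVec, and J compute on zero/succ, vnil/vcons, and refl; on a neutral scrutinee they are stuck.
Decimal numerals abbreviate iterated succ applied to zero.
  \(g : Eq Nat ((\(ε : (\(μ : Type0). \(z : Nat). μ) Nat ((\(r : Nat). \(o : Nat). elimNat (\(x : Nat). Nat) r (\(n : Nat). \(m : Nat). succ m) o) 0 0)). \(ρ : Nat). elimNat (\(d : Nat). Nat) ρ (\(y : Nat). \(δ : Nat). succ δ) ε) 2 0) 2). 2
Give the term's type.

type:
  Eq Nat 2 2 -> Nat


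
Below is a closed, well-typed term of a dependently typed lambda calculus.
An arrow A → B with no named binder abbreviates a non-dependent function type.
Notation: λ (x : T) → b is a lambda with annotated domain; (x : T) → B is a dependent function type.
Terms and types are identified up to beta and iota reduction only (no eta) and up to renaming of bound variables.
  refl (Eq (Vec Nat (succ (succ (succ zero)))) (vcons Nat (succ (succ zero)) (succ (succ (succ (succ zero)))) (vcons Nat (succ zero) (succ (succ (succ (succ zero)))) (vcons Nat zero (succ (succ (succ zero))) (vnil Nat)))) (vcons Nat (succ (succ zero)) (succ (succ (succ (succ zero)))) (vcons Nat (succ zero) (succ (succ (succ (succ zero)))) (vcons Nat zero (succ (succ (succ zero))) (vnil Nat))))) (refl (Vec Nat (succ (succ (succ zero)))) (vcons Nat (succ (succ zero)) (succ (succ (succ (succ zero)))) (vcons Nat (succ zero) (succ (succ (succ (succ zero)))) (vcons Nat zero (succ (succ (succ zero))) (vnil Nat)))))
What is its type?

the term's type:
  Eq (Eq (Vec Nat (succ (succ (succ zero)))) (vcons Nat (succ (succ zero)) (succ (succ (succ (succ zero)))) (vcons Nat (succ zero) (succ (succ (succ (succ zero)))) (vcons Nat zero (succ (succ (succ zero))) (vnil Nat)))) (vcons Nat (succ (succ zero)) (succ (succ (succ (succ zero)))) (vcons Nat (succ zero) (succ (succ (succ (succ zero)))) (vcons Nat zero (succ (succ (succ zero))) (vnil Nat))))) (refl (Vec Nat (succ (succ (succ zero)))) (vcons Nat (succ (succ zero)) (succ (succ (succ (succ zero)))) (vcons Nat (succ zero) (succ (succ (succ (succ zero)))) (vcons Nat zero (succ (succ (succ zero))) (vnil Nat))))) (refl (Vec Nat (succ (succ (succ zero)))) (vcons Nat (succ (succ zero)) (succ (succ (succ (succ zero)))) (vcons Nat (succ zero) (succ (succ (succ (succ zero)))) (vcons Nat zero (succ (succ (succ zero))) (vnil Nat)))))


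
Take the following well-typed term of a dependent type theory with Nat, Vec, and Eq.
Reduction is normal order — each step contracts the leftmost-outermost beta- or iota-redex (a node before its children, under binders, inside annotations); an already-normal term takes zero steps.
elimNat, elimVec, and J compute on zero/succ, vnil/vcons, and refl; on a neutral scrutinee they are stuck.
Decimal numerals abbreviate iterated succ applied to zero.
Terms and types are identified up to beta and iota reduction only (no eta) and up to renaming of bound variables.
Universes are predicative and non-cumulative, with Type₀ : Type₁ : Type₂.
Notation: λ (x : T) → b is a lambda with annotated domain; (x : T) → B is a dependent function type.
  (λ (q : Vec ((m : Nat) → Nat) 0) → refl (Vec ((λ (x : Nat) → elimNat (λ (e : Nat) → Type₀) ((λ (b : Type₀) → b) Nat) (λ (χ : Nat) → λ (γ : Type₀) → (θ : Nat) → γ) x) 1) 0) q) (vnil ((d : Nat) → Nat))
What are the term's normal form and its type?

reduced normal form:
  refl (Vec ((q : Nat) → Nat) 0) (vnil ((m : Nat) → Nat))
inferred type:
  Eq (Vec ((q : Nat) → Nat) 0) (vnil ((m : Nat) → Nat)) (vnil ((x : Nat) → Nat))
observation: the leftmost-outermost redex is a beta-redex, and normalization takes 7 steps.


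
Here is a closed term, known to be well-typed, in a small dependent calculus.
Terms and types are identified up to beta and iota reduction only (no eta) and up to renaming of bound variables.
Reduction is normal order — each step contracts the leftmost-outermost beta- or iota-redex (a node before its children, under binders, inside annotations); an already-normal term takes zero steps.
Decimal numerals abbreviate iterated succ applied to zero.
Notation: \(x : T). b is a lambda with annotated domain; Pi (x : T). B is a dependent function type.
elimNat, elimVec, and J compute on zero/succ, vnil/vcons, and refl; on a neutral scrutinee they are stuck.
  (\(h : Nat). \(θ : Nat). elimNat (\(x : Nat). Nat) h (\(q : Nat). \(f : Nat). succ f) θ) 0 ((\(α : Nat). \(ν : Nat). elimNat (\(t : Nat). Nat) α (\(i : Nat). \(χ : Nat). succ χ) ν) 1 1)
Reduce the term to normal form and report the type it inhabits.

normal form:
  2
the term's type:
  Nat


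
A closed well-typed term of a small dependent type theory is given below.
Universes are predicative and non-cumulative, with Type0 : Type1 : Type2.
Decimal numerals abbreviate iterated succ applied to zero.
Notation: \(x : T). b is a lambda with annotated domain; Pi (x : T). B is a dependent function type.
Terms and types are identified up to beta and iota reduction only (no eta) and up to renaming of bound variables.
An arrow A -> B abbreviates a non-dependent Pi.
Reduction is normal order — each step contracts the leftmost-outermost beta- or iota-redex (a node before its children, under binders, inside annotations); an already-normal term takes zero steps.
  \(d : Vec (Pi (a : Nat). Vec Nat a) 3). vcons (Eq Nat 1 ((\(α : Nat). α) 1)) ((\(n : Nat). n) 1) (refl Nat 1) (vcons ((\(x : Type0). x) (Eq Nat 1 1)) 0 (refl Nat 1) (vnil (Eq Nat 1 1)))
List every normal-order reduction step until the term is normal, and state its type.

normal-order reduction sequence:
  \(d : Vec (Pi (a : Nat). Vec Nat a) 3). vcons (Eq Nat 1 ((\(α : Nat). α) 1)) ((\(n : Nat). n) 1) (refl Nat 1) (vcons ((\(x : Type0). x) (Eq Nat 1 1)) 0 (refl Nat 1) (vnil (Eq Nat 1 1)))
  ~> \(d : Vec (Pi (a : Nat). Vec Nat a) 3). vcons (Eq Nat 1 1) ((\(α : Nat). α) 1) (refl Nat 1) (vcons ((\(n : Type0). n) (Eq Nat 1 1)) 0 (refl Nat 1) (vnil (Eq Nat 1 1)))
  ~> \(d : Vec (Pi (a : Nat). Vec Nat a) 3). vcons (Eq Nat 1 1) 1 (refl Nat 1) (vcons ((\(α : Type0). α) (Eq Nat 1 1)) 0 (refl Nat 1) (vnil (Eq Nat 1 1)))
  ~> \(d : Vec (Pi (a : Nat). Vec Nat a) 3). vcons (Eq Nat 1 1) 1 (refl Nat 1) (vcons (Eq Nat 1 1) 0 (refl Nat 1) (vnil (Eq Nat 1 1)))
inferred type:
  Vec (Pi (d : Nat). Vec Nat d) 3 -> Vec (Eq Nat 1 1) 2


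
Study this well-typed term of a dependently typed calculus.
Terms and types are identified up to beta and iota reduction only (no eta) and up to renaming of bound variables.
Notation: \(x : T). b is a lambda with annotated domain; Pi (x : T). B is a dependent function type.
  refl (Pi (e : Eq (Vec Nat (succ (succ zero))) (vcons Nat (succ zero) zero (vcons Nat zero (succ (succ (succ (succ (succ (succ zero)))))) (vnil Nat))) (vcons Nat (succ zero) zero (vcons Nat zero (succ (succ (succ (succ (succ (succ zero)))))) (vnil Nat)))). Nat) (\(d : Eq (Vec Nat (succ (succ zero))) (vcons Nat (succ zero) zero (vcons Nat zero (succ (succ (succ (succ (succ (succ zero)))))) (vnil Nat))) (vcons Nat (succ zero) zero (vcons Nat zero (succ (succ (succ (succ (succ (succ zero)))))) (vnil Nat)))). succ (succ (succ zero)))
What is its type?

type:
  Eq (Pi (e : Eq (Vec Nat (succ (succ zero))) (vcons Nat (succ zero) zero (vcons Nat zero (succ (succ (succ (succ (succ (succ zero)))))) (vnil Nat))) (vcons Nat (succ zero) zero (vcons Nat zero (succ (succ (succ (succ (succ (succ zero)))))) (vnil Nat)))). Nat) (\(d : Eq (Vec Nat (succ (succ zero))) (vcons Nat (succ zero) zero (vcons Nat zero (succ (succ (succ (succ (succ (succ zero)))))) (vnil Nat))) (vcons Nat (succ zero) zero (vcons Nat zero (succ (succ (succ (succ (succ (succ zero)))))) (vnil Nat)))). succ (succ (succ zero))) (\(κ : Eq (Vec Nat (succ (succ zero))) (vcons Nat (succ zero) zero (vcons Nat zero (succ (succ (succ (succ (succ (succ zero)))))) (vnil Nat))) (vcons Nat (succ zero) zero (vcons Nat zero (succ (succ (succ (succ (succ (succ zero)))))) (vnil Nat)))). succ (succ (succ zero)))


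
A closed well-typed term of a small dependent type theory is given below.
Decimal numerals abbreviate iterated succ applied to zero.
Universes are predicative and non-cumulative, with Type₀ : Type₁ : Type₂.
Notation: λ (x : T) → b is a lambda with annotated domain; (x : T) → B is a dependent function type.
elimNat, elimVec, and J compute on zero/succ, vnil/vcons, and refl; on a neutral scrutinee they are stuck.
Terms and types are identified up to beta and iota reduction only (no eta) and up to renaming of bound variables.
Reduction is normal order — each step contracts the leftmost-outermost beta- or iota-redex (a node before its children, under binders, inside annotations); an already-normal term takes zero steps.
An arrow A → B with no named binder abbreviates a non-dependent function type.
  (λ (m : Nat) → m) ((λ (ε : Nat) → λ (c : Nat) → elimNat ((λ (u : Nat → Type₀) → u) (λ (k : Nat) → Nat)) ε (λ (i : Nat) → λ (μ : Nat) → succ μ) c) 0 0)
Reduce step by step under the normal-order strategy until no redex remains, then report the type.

normal-order reduction sequence:
  (λ (m : Nat) → m) ((λ (ε : Nat) → λ (c : Nat) → elimNat ((λ (u : Nat → Type₀) → u) (λ (k : Nat) → Nat)) ε (λ (i : Nat) → λ (μ : Nat) → succ μ) c) 0 0)
  ~> (λ (m : Nat) → λ (ε : Nat) → elimNat ((λ (c : Nat → Type₀) → c) (λ (u : Nat) → Nat)) m (λ (k : Nat) → λ (i : Nat) → succ i) ε) 0 0
  ~> (λ (m : Nat) → elimNat ((λ (ε : Nat → Type₀) → ε) (λ (c : Nat) → Nat)) 0 (λ (u : Nat) → λ (k : Nat) → succ k) m) 0
  ~> elimNat ((λ (m : Nat → Type₀) → m) (λ (ε : Nat) → Nat)) 0 (λ (c : Nat) → λ (u : Nat) → succ u) 0
  ~> 0
the term's type:
  Nat


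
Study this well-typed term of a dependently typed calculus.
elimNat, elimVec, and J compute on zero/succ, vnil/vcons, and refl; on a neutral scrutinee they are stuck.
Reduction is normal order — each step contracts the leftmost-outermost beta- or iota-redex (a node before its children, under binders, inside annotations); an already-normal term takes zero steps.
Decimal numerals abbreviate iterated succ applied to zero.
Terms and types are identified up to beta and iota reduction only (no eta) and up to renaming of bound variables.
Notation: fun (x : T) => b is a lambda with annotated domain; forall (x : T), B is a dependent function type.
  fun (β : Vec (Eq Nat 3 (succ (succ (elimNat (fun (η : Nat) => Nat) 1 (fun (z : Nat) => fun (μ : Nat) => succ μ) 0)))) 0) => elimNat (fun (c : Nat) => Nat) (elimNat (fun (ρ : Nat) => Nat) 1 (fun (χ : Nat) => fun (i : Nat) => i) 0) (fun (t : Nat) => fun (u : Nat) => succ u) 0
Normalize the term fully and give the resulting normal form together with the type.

reduced normal form:
  fun (β : Vec (Eq Nat 3 3) 0) => 1
inferred type:
  forall (β : Vec (Eq Nat 3 3) 0), Nat
observation: the leftmost-outermost redex is an elimNat iota-redex, and normalization takes 3 steps.


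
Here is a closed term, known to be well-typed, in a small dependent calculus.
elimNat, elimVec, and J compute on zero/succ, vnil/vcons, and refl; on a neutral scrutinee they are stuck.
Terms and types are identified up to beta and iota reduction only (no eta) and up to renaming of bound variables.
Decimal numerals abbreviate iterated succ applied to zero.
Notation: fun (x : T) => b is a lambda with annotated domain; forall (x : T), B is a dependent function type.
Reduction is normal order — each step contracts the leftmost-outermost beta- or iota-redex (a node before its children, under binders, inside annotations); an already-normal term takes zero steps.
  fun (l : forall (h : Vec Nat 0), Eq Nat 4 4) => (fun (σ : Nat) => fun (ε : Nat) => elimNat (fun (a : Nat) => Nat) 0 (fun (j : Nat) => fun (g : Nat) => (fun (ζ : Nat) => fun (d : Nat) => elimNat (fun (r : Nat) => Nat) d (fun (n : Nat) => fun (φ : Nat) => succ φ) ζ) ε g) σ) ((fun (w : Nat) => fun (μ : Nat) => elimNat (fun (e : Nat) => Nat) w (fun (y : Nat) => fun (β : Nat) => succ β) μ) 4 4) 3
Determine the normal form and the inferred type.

reduced normal form:
  fun (l : forall (h : Vec Nat 0), Eq Nat 4 4) => 24
type:
  forall (l : forall (h : Vec Nat 0), Eq Nat 4 4), Nat


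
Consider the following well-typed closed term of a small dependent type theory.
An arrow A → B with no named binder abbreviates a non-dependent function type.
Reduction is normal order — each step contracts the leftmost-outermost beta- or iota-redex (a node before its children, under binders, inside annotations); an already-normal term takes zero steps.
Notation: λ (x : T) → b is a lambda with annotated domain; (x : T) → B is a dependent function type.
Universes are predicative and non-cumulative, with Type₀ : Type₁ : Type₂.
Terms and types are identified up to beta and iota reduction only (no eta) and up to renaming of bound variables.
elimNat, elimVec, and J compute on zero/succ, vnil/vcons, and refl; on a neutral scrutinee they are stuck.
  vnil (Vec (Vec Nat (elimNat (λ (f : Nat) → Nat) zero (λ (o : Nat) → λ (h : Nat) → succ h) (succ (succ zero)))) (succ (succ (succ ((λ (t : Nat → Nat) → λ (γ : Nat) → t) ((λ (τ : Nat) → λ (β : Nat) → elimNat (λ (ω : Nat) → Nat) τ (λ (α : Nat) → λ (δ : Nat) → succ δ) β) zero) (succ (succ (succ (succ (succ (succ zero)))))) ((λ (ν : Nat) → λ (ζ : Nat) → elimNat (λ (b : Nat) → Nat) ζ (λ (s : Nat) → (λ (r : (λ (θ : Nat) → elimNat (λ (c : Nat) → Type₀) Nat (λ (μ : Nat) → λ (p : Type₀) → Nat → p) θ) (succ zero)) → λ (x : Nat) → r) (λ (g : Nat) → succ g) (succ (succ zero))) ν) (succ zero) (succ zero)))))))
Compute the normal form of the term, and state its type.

normal form:
  vnil (Vec (Vec Nat (succ (succ zero))) (succ (succ (succ (succ (succ zero))))))
type:
  Vec (Vec (Vec Nat (succ (succ zero))) (succ (succ (succ (succ (succ zero)))))) zero
observation: normalization takes exactly 26 steps under the normal-order strategy.


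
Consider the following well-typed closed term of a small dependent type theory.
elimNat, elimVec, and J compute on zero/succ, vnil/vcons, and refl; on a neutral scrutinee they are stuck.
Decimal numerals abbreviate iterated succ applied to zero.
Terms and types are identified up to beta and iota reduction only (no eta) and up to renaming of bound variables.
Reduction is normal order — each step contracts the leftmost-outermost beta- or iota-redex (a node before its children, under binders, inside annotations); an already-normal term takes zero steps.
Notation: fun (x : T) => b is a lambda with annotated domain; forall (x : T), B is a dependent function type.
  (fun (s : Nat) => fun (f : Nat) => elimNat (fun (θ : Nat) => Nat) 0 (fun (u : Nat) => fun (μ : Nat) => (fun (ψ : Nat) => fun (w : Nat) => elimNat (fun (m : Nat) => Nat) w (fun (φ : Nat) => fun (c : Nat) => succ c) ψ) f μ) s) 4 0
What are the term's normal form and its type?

resulting normal form:
  0
the term's type:
  Nat
observation: 27 normal-order steps separate the term from its normal form.


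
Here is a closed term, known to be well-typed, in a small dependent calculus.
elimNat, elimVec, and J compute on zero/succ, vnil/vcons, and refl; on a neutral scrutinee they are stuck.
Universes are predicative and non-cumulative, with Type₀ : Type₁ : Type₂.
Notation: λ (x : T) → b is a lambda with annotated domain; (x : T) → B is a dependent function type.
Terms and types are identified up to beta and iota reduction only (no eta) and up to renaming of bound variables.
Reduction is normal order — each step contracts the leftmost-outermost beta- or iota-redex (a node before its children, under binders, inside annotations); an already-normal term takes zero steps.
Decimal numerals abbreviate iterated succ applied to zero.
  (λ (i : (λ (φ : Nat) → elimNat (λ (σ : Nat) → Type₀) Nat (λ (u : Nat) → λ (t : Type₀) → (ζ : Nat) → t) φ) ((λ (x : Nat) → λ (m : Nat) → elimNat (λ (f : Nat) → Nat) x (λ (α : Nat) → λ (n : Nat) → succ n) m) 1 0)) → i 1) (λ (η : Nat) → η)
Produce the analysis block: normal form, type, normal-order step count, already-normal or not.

normal form:
  1
inferred type:
  Nat
reduction steps (normal order): 2
term was already normal: no
first contracted redex: a beta-redex


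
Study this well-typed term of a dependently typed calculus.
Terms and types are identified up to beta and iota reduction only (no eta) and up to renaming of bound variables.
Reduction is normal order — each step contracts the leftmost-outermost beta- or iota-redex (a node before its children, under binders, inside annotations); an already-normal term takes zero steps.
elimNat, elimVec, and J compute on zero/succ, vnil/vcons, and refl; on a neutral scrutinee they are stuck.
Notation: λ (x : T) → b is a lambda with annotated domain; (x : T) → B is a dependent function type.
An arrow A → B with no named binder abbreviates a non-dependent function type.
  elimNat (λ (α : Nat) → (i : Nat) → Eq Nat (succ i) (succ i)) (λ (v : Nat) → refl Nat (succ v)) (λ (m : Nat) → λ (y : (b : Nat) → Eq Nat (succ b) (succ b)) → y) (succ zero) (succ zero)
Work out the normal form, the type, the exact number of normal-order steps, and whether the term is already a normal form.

normal form:
  refl Nat (succ (succ zero))
inferred type:
  Eq Nat (succ (succ zero)) (succ (succ zero))
steps to reach normal form (normal order): 5
started in normal form: no
first contracted redex: an elimNat iota-redex


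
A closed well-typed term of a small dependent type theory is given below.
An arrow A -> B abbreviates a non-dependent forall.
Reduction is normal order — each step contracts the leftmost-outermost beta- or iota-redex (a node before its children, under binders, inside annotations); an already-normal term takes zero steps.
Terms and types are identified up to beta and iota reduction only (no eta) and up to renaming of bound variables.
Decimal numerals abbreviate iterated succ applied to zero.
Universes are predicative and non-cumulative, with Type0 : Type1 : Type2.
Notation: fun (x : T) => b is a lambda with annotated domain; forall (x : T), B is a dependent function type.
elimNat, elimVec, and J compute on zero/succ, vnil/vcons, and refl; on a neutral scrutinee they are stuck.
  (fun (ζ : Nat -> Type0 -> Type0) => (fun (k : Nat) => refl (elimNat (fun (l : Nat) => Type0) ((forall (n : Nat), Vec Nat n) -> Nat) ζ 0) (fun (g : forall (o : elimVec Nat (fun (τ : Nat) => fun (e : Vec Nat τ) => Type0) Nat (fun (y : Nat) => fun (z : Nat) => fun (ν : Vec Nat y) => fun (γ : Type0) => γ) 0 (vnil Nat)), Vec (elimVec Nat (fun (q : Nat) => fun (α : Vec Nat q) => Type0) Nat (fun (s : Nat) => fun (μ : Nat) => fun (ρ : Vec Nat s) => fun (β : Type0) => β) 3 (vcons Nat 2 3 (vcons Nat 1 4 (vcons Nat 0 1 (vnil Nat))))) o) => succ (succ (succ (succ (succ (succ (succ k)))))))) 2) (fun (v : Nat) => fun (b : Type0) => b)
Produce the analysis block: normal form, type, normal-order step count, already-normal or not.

normal form:
  refl ((forall (ζ : Nat), Vec Nat ζ) -> Nat) (fun (k : forall (l : Nat), Vec Nat l) => 9)
inferred type:
  Eq ((forall (ζ : Nat), Vec Nat ζ) -> Nat) (fun (k : forall (l : Nat), Vec Nat l) => 9) (fun (n : forall (g : Nat), Vec Nat g) => 9)
normal-order step count: 20
started in normal form: no
first redex: a beta-redex


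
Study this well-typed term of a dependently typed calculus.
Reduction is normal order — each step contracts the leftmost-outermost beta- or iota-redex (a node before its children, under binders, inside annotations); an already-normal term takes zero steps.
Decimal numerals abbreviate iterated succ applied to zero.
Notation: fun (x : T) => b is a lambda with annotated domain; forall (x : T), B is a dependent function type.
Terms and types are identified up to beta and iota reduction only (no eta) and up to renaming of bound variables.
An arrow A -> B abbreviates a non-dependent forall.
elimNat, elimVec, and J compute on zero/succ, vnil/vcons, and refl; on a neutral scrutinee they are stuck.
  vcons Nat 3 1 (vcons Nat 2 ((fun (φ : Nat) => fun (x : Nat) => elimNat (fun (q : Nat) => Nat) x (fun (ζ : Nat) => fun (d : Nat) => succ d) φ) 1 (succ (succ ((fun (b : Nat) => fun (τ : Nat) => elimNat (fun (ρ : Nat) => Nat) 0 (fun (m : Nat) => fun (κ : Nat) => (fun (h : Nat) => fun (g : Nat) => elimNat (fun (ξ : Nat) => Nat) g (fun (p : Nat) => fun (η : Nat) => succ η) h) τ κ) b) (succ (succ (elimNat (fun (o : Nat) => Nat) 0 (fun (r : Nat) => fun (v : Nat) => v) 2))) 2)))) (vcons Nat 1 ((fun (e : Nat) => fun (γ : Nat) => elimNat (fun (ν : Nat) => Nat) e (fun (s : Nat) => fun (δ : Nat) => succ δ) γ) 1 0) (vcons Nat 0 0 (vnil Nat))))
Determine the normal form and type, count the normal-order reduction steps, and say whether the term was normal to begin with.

reduced normal form:
  vcons Nat 3 1 (vcons Nat 2 7 (vcons Nat 1 1 (vcons Nat 0 0 (vnil Nat))))
inferred type:
  Vec Nat 4
normal-order step count: 52
already normal: no
first contracted redex: a beta-redex


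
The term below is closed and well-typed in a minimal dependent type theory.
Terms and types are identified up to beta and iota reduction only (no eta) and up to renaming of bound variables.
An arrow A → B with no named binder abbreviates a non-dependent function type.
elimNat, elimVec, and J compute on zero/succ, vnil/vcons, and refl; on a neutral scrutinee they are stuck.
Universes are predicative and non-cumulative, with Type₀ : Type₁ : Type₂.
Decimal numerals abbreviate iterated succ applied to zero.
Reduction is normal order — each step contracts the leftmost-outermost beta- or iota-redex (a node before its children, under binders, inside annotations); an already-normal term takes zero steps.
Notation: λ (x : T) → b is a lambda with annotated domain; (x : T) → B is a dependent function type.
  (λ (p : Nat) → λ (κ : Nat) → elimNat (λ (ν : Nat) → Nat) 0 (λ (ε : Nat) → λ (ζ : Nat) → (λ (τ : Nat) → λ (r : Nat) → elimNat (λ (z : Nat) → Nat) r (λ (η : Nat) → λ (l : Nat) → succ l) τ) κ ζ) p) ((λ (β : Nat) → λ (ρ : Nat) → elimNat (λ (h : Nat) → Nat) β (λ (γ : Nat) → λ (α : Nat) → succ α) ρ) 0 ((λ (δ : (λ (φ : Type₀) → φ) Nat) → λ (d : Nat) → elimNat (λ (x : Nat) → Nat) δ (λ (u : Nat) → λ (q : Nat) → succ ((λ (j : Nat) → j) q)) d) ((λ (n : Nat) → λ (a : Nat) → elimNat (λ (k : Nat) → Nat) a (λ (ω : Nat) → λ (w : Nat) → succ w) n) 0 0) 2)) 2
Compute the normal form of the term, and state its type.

normal form:
  4
inferred type:
  Nat
observation: the term reaches its normal form after 41 normal-order steps.


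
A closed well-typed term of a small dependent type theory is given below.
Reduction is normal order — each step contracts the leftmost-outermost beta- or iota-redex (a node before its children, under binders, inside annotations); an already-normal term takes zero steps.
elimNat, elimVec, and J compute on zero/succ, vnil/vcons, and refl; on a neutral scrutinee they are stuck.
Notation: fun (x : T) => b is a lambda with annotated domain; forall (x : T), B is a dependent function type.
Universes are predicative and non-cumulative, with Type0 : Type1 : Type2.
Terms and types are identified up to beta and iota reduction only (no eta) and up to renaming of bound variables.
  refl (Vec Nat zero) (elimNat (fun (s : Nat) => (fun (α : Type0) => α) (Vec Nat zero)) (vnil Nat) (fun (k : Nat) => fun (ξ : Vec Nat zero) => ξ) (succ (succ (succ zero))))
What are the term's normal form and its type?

reduced normal form:
  refl (Vec Nat zero) (vnil Nat)
the term's type:
  Eq (Vec Nat zero) (vnil Nat) (vnil Nat)
observation: the term reaches its normal form after 10 normal-order steps.


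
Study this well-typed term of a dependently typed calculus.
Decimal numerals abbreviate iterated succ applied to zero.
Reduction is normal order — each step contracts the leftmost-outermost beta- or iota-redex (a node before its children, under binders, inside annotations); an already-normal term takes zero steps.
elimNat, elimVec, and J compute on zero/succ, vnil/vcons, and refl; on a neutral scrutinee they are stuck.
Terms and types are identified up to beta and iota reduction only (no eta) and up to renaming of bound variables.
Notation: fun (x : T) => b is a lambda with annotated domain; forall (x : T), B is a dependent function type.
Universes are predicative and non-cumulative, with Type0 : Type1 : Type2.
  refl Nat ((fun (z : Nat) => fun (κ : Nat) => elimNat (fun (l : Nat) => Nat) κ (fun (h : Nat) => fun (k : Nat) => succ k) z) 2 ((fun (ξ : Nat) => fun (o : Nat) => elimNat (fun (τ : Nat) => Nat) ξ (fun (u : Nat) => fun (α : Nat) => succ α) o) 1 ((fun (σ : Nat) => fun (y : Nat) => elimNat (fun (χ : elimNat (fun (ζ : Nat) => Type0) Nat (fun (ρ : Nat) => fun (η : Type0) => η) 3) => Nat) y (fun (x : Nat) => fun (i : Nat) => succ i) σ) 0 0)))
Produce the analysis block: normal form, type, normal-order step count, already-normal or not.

reduced normal form:
  refl Nat 3
inferred type:
  Eq Nat 3 3
normal-order step count: 15
already normal: no
first contracted redex: a beta-redex


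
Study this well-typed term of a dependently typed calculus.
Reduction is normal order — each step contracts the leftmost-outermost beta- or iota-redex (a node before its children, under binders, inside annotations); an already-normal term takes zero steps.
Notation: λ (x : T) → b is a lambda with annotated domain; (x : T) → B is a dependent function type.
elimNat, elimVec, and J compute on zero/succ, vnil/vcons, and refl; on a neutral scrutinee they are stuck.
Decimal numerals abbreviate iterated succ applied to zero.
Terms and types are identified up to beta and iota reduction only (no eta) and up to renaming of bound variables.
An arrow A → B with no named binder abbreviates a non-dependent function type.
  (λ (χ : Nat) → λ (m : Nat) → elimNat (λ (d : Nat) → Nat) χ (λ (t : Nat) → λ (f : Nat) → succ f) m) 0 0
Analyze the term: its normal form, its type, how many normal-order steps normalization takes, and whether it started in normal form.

reduced normal form:
  0
inferred type:
  Nat
normal-order step count: 3
term was already normal: no
first redex: a beta-redex


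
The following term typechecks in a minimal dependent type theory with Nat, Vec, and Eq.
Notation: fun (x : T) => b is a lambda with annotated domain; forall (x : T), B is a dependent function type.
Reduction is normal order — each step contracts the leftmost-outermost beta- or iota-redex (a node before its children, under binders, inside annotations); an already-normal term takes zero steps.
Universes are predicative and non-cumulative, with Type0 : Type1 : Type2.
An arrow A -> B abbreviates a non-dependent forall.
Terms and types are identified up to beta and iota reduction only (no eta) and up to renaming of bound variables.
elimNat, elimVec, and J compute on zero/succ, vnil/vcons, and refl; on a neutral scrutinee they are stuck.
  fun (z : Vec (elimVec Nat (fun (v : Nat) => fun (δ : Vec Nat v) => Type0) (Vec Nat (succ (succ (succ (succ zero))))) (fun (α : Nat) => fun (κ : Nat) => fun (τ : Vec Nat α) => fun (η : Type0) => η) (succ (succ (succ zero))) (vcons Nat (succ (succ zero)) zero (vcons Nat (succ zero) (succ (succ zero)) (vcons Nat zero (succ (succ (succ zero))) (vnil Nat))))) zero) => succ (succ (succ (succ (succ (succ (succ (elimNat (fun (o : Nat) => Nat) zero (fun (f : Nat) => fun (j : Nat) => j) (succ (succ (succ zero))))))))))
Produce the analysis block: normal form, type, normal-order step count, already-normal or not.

resulting normal form:
  fun (z : Vec (Vec Nat (succ (succ (succ (succ zero))))) zero) => succ (succ (succ (succ (succ (succ (succ zero))))))
the term's type:
  Vec (Vec Nat (succ (succ (succ (succ zero))))) zero -> Nat
reduction steps (normal order): 26
started in normal form: no
first contracted redex: an elimVec iota-redex


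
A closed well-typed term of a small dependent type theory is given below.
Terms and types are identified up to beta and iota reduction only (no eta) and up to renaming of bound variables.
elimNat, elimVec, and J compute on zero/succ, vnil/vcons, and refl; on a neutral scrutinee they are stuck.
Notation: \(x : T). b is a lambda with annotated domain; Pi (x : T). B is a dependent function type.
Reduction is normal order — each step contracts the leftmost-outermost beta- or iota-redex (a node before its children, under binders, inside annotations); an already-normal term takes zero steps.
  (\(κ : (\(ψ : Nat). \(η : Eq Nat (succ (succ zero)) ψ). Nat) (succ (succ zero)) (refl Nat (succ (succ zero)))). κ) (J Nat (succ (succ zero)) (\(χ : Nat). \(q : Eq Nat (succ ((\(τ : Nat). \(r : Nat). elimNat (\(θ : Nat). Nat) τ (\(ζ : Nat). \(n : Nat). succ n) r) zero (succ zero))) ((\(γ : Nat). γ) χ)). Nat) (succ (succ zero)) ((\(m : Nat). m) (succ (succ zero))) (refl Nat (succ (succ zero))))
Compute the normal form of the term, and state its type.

resulting normal form:
  succ (succ zero)
type:
  Nat
observation: normalization takes exactly 2 steps under the normal-order strategy.


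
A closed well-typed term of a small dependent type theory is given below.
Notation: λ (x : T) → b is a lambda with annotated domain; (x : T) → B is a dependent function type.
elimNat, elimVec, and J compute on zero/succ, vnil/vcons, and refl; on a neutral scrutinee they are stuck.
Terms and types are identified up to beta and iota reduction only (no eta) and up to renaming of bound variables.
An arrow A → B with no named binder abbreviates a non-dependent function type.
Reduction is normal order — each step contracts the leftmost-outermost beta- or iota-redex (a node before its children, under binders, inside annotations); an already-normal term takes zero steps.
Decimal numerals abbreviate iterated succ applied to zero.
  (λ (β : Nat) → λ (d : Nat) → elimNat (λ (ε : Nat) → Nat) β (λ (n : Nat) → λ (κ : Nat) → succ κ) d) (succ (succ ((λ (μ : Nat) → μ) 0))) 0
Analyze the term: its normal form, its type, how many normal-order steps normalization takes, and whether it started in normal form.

reduced normal form:
  2
inferred type:
  Nat
normal-order step count: 4
term was already normal: no
first contracted redex: a beta-redex


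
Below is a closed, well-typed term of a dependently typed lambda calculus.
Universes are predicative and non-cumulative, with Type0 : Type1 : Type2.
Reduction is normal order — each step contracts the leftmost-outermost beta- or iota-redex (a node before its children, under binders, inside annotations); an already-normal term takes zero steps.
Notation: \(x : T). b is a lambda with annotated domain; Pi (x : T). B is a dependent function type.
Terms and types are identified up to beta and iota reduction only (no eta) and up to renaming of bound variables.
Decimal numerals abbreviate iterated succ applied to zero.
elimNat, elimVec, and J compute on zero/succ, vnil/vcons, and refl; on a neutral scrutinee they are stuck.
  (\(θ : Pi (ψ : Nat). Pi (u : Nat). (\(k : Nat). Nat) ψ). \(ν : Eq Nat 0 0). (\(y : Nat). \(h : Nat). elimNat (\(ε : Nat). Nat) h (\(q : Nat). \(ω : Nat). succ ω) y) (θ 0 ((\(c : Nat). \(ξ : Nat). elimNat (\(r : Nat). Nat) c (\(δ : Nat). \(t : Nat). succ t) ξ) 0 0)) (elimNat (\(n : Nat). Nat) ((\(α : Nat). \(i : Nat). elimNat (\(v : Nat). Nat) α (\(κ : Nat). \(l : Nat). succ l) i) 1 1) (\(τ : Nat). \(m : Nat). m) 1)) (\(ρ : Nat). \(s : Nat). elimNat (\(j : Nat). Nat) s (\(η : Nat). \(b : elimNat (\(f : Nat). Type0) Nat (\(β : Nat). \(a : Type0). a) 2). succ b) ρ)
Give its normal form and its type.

resulting normal form:
  \(θ : Eq Nat 0 0). 2
inferred type:
  Pi (θ : Eq Nat 0 0). Nat
observation: the term reaches its normal form after 20 normal-order steps.
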